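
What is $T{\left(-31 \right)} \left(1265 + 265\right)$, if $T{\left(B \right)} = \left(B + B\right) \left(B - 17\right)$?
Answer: $4553280$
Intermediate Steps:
$T{\left(B \right)} = 2 B \left(-17 + B\right)$
$T{\left(-31 \right)} \left(1265 + 265\right) = 2 \left(-31\right) \left(-17 - 31\right) \left(1265 + 265\right) = 2 \left(-31\right) \left(-48\right) 1530 = 2976 \cdot 1530 = 4553280$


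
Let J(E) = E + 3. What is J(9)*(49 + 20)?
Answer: 828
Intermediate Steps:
J(E) = 3 + E
J(9)*(49 + 20) = (3 + 9)*(49 + 20) = 12*69 = 828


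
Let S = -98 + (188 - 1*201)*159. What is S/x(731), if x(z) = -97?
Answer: 2165/97 ≈ 22.320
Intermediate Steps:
S = -2165 (S = -98 + (188 - 201)*159 = -98 - 13*159 = -98 - 2067 = -2165)
S/x(731) = -2165/(-97) = -2165*(-1/97) = 2165/97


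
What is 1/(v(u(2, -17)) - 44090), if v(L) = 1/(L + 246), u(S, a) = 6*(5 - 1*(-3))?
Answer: -294/12962459 ≈ -2.2681e-5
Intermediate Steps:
u(S, a) = 48 (u(S, a) = 6*(5 + 3) = 6*8 = 48)
v(L) = 1/(246 + L)
1/(v(u(2, -17)) - 44090) = 1/(1/(246 + 48) - 44090) = 1/(1/294 - 44090) = 1/(-12962459/294) = -294/12962459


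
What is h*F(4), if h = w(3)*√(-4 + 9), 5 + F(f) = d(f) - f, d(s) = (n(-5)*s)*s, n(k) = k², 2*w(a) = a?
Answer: 1173*√5/2 ≈ 1311.5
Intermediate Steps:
w(a) = a/2
d(s) = 25*s² (d(s) = ((-5)²*s)*s = (25*s)*s = 25*s²)
F(f) = -5 - f + 25*f² (F(f) = -5 + (25*f² - f) = -5 + (-f + 25*f²) = -5 - f + 25*f²)
h = 3*√5/2 (h = ((½)*3)*√(-4 + 9) = 3*√5/2 ≈ 3.3541)
h*F(4) = (3*√5/2)*(-5 - 1*4 + 25*4²) = (3*√5/2)*(-5 - 4 + 25*16) = (3*√5/2)*(-5 - 4 + 400) = (3*√5/2)*391 = 1173*√5/2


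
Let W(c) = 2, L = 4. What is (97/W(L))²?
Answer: 9409/4 ≈ 2352.3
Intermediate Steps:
(97/W(L))² = (97/2)² = 9409/4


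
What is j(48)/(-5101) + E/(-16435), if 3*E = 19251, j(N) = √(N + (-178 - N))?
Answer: -6417/16435 - I*√178/5101 ≈ -0.39045 - 0.0026155*I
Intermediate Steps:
j(N) = I*√178 (j(N) = √(-178) = I*√178)
E = 6417 (E = (⅓)*19251 = 6417)
j(48)/(-5101) + E/(-16435) = (I*√178)/(-5101) + 6417/(-16435) = (I*√178)*(-1/5101) + 6417*(-1/16435) = -I*√178/5101 - 6417/16435 = -6417/16435 - I*√178/5101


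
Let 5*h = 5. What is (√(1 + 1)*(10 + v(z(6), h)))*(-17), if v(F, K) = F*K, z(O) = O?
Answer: -272*√2 ≈ -384.67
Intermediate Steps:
h = 1 (h = (⅕)*5 = 1)
(√(1 + 1)*(10 + v(z(6), h)))*(-17) = (√(1 + 1)*(10 + 6*1))*(-17) = (√2*(10 + 6))*(-17) = (√2*16)*(-17) = (16*√2)*(-17) = -272*√2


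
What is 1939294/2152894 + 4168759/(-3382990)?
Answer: -1207142014743/3641609436530 ≈ -0.33149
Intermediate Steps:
1939294/2152894 + 4168759/(-3382990) = 1939294*(1/2152894) + 4168759*(-1/3382990) = 969647/1076447 - 4168759/3382990 = -1207142014743/3641609436530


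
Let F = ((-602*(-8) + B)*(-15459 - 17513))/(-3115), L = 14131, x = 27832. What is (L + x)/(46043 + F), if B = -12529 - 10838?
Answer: -130714745/468239627 ≈ -0.27916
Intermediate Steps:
B = -23367
F = -611663572/3115 (F = ((-602*(-8) - 23367)*(-15459 - 17513))/(-3115) = ((4816 - 23367)*(-32972))*(-1/3115) = -18551*(-32972)*(-1/3115) = 611663572*(-1/3115) = -611663572/3115 ≈ -1.9636e+5)
(L + x)/(46043 + F) = (14131 + 27832)/(46043 - 611663572/3115) = 41963/(-468239627/3115) = 41963*(-3115/468239627) = -130714745/468239627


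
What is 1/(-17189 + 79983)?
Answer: 1/62794 ≈ 1.5925e-5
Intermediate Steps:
1/(-17189 + 79983) = 1/62794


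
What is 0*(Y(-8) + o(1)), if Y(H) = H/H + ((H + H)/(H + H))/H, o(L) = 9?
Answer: 0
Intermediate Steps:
Y(H) = 1 + 1/H (Y(H) = 1 + ((2*H)/((2*H)))/H = 1 + ((2*H)*(1/(2*H)))/H = 1 + 1/H)
0*(Y(-8) + o(1)) = 0*((1 - 8)/(-8) + 9) = 0*(-⅛*(-7) + 9) = 0*(7/8 + 9) = 0*(79/8) = 0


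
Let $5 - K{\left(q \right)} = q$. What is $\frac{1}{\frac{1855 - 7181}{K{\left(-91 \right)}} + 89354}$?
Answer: $\frac{48}{4286329} \approx 1.1198 \cdot 10^{-5}$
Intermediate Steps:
$K{\left(q \right)} = 5 - q$
$\frac{1}{\frac{1855 - 7181}{K{\left(-91 \right)}} + 89354} = \frac{1}{\frac{1855 - 7181}{5 - -91} + 89354} = \frac{1}{\frac{1855 - 7181}{5 + 91} + 89354} = \frac{1}{- \frac{5326}{96} + 89354} = \frac{1}{\left(-5326\right) \frac{1}{96} + 89354} = \frac{1}{- \frac{2663}{48} + 89354} = \frac{1}{\frac{4286329}{48}} = \frac{48}{4286329}$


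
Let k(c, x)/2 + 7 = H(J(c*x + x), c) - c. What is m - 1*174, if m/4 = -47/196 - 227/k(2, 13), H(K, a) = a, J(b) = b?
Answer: -5395/49 ≈ -110.10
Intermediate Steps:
k(c, x) = -14 (k(c, x) = -14 + 2*(c - c) = -14 + 2*0 = -14 + 0 = -14)
m = 3131/49 (m = 4*(-47/196 - 227/(-14)) = 4*(-47*1/196 - 227*(-1/14)) = 4*(-47/196 + 227/14) = 4*(3131/196) = 3131/49 ≈ 63.898)
m - 1*174 = 3131/49 - 1*174 = 3131/49 - 174 = -5395/49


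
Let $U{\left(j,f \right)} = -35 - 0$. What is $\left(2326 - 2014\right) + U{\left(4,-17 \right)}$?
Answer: $277$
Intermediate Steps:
$U{\left(j,f \right)} = -35$ ($U{\left(j,f \right)} = -35 + 0 = -35$)
$\left(2326 - 2014\right) + U{\left(4,-17 \right)} = \left(2326 - 2014\right) - 35 = 312 - 35 = 277$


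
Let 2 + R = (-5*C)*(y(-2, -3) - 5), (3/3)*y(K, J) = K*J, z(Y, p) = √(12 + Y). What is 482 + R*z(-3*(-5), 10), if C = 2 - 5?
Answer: 482 + 39*√3 ≈ 549.55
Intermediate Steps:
C = -3
y(K, J) = J*K (y(K, J) = K*J = J*K)
R = 13 (R = -2 + (-5*(-3))*(-3*(-2) - 5) = -2 + 15*(6 - 5) = -2 + 15*1 = -2 + 15 = 13)
482 + R*z(-3*(-5), 10) = 482 + 13*√(12 - 3*(-5)) = 482 + 13*√(12 + 15) = 482 + 13*√27 = 482 + 13*(3*√3) = 482 + 39*√3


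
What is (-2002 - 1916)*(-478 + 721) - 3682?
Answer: -955756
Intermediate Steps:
(-2002 - 1916)*(-478 + 721) - 3682 = -3918*243 - 3682 = -952074 - 3682 = -955756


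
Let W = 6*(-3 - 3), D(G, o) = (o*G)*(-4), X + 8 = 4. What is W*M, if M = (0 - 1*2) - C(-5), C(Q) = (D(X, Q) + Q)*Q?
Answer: 15372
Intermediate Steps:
X = -4 (X = -8 + 4 = -4)
D(G, o) = -4*G*o (D(G, o) = (G*o)*(-4) = -4*G*o)
C(Q) = 17*Q² (C(Q) = (-4*(-4)*Q + Q)*Q = (16*Q + Q)*Q = (17*Q)*Q = 17*Q²)
M = -427 (M = (0 - 1*2) - 17*(-5)² = (0 - 2) - 17*25 = -2 - 1*425 = -2 - 425 = -427)
W = -36 (W = 6*(-6) = -36)
W*M = -36*(-427) = 15372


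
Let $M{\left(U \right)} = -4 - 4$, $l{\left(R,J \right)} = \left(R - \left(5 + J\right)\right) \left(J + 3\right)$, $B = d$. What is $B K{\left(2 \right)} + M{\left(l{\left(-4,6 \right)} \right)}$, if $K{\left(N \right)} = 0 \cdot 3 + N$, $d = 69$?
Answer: $130$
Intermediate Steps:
$B = 69$
$l{\left(R,J \right)} = \left(3 + J\right) \left(-5 + R - J\right)$ ($l{\left(R,J \right)} = \left(-5 + R - J\right) \left(3 + J\right) = \left(3 + J\right) \left(-5 + R - J\right)$)
$K{\left(N \right)} = N$ ($K{\left(N \right)} = 0 + N = N$)
$M{\left(U \right)} = -8$
$B K{\left(2 \right)} + M{\left(l{\left(-4,6 \right)} \right)} = 69 \cdot 2 - 8 = 138 - 8 = 130$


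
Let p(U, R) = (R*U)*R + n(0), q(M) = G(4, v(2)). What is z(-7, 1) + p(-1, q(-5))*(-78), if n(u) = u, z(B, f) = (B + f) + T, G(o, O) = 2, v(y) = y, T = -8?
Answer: 298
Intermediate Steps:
z(B, f) = -8 + B + f (z(B, f) = (B + f) - 8 = -8 + B + f)
q(M) = 2
p(U, R) = U*R**2 (p(U, R) = (R*U)*R + 0 = U*R**2 + 0 = U*R**2)
z(-7, 1) + p(-1, q(-5))*(-78) = (-8 - 7 + 1) - 1*2**2*(-78) = -14 - 1*4*(-78) = -14 - 4*(-78) = -14 + 312 = 298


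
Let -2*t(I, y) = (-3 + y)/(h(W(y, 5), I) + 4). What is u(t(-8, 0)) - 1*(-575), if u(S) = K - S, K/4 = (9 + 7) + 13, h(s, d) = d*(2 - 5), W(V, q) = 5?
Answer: 38693/56 ≈ 690.95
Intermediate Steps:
h(s, d) = -3*d (h(s, d) = d*(-3) = -3*d)
K = 116 (K = 4*((9 + 7) + 13) = 4*(16 + 13) = 4*29 = 116)
t(I, y) = -(-3 + y)/(2*(4 - 3*I)) (t(I, y) = -(-3 + y)/(2*(-3*I + 4)) = -(-3 + y)/(2*(4 - 3*I)))
u(S) = 116 - S
u(t(-8, 0)) - 1*(-575) = (116 - (-3 + 0)/(2*(-4 + 3*(-8)))) - 1*(-575) = (116 - (-3)/(2*(-4 - 24))) + 575 = (116 - (-3)/(2*(-28))) + 575 = (116 - (-1)*(-3)/(2*28)) + 575 = (116 - 1*3/56) + 575 = (116 - 3/56) + 575 = 6493/56 + 575 = 38693/56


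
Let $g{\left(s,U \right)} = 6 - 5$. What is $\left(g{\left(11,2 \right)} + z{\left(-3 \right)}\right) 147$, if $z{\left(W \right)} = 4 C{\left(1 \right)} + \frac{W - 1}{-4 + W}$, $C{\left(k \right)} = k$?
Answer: $819$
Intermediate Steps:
$g{\left(s,U \right)} = 1$
$z{\left(W \right)} = 4 + \frac{-1 + W}{-4 + W}$ ($z{\left(W \right)} = 4 \cdot 1 + \frac{W - 1}{-4 + W} = 4 + \frac{-1 + W}{-4 + W}$)
$\left(g{\left(11,2 \right)} + z{\left(-3 \right)}\right) 147 = \left(1 + \frac{-17 + 5 \left(-3\right)}{-4 - 3}\right) 147 = \left(1 + \frac{-17 - 15}{-7}\right) 147 = \left(1 - - \frac{32}{7}\right) 147 = \left(1 + \frac{32}{7}\right) 147 = \frac{39}{7} \cdot 147 = 819$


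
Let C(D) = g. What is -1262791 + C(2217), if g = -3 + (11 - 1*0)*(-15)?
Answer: -1262959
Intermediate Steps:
g = -168 (g = -3 + (11 + 0)*(-15) = -3 + 11*(-15) = -3 - 165 = -168)
C(D) = -168
-1262791 + C(2217) = -1262791 - 168 = -1262959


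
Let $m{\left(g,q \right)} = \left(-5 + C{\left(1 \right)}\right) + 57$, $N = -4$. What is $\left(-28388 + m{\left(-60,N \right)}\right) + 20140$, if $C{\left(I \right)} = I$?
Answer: $-8195$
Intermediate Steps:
$m{\left(g,q \right)} = 53$ ($m{\left(g,q \right)} = \left(-5 + 1\right) + 57 = -4 + 57 = 53$)
$\left(-28388 + m{\left(-60,N \right)}\right) + 20140 = \left(-28388 + 53\right) + 20140 = -28335 + 20140 = -8195$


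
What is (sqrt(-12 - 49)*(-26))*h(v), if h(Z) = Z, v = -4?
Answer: 104*I*sqrt(61) ≈ 812.27*I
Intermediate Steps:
(sqrt(-12 - 49)*(-26))*h(v) = (sqrt(-12 - 49)*(-26))*(-4) = (sqrt(-61)*(-26))*(-4) = ((I*sqrt(61))*(-26))*(-4) = -26*I*sqrt(61)*(-4) = 104*I*sqrt(61)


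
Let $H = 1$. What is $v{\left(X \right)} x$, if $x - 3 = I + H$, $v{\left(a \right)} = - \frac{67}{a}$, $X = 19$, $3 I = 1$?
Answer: $- \frac{871}{57} \approx -15.281$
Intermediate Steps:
$I = \frac{1}{3}$ ($I = \frac{1}{3} \cdot 1 = \frac{1}{3} \approx 0.33333$)
$x = \frac{13}{3}$ ($x = 3 + \left(\frac{1}{3} + 1\right) = 3 + \frac{4}{3} = \frac{13}{3} \approx 4.3333$)
$v{\left(X \right)} x = - \frac{67}{19} \cdot \frac{13}{3} = \left(-67\right) \frac{1}{19} \cdot \frac{13}{3} = \left(- \frac{67}{19}\right) \frac{13}{3} = - \frac{871}{57}$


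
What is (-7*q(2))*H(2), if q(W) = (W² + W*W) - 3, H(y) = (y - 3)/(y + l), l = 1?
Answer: 35/3 ≈ 11.667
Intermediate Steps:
H(y) = (-3 + y)/(1 + y) (H(y) = (y - 3)/(y + 1) = (-3 + y)/(1 + y))
q(W) = -3 + 2*W² (q(W) = (W² + W²) - 3 = 2*W² - 3 = -3 + 2*W²)
(-7*q(2))*H(2) = (-7*(-3 + 2*2²))*((-3 + 2)/(1 + 2)) = (-7*(-3 + 2*4))*(-1/3) = (-7*(-3 + 8))*((⅓)*(-1)) = -7*5*(-⅓) = -35*(-⅓) = 35/3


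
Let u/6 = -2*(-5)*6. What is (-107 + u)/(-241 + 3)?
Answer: -253/238 ≈ -1.0630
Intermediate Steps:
u = 360 (u = 6*(-2*(-5)*6) = 6*(10*6) = 6*60 = 360)
(-107 + u)/(-241 + 3) = (-107 + 360)/(-241 + 3) = 253/(-238) = 253*(-1/238) = -253/238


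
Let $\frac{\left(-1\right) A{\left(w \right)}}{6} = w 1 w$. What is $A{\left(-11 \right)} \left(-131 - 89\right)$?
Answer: $159720$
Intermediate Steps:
$A{\left(w \right)} = - 6 w^{2}$ ($A{\left(w \right)} = - 6 w 1 w = - 6 w w = - 6 w^{2}$)
$A{\left(-11 \right)} \left(-131 - 89\right) = - 6 \left(-11\right)^{2} \left(-131 - 89\right) = \left(-6\right) 121 \left(-220\right) = \left(-726\right) \left(-220\right) = 159720$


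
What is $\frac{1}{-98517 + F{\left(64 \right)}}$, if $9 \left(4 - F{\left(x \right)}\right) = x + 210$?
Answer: $- \frac{9}{886891} \approx -1.0148 \cdot 10^{-5}$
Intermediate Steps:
$F{\left(x \right)} = - \frac{58}{3} - \frac{x}{9}$ ($F{\left(x \right)} = 4 - \frac{x + 210}{9} = 4 - \frac{210 + x}{9} = 4 - \left(\frac{70}{3} + \frac{x}{9}\right) = - \frac{58}{3} - \frac{x}{9}$)
$\frac{1}{-98517 + F{\left(64 \right)}} = \frac{1}{-98517 - \frac{238}{9}} = \frac{1}{- \frac{886891}{9}} = - \frac{9}{886891}$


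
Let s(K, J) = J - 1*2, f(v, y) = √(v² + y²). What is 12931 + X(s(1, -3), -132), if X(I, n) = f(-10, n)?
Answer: 12931 + 2*√4381 ≈ 13063.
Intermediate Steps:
s(K, J) = -2 + J (s(K, J) = J - 2 = -2 + J)
X(I, n) = √(100 + n²) (X(I, n) = √((-10)² + n²) = √(100 + n²))
12931 + X(s(1, -3), -132) = 12931 + √(100 + (-132)²) = 12931 + √(100 + 17424) = 12931 + √17524 = 12931 + 2*√4381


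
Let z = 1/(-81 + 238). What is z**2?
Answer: 1/24649 ≈ 4.0570e-5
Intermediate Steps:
z = 1/157 ≈ 0.0063694
z**2 = (1/157)**2 = 1/24649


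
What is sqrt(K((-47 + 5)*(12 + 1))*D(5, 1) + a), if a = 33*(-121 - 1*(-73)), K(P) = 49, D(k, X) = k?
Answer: I*sqrt(1339) ≈ 36.592*I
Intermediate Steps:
a = -1584 (a = 33*(-121 + 73) = 33*(-48) = -1584)
sqrt(K((-47 + 5)*(12 + 1))*D(5, 1) + a) = sqrt(49*5 - 1584) = sqrt(245 - 1584) = sqrt(-1339) = I*sqrt(1339)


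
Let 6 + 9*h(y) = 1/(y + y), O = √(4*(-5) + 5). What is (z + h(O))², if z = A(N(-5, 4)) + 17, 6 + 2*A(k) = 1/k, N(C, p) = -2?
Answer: 3327611/19440 - 157*I*√15/1620 ≈ 171.17 - 0.37534*I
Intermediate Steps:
A(k) = -3 + 1/(2*k)
O = I*√15 (O = √(-20 + 5) = √(-15) = I*√15 ≈ 3.873*I)
z = 55/4 (z = (-3 + (½)/(-2)) + 17 = (-3 + (½)*(-½)) + 17 = (-3 - ¼) + 17 = -13/4 + 17 = 55/4 ≈ 13.750)
h(y) = -⅔ + 1/(18*y) (h(y) = -⅔ + 1/(9*(y + y)) = -⅔ + 1/(9*((2*y))) = -⅔ + (1/(2*y))/9 = -⅔ + 1/(18*y))
(z + h(O))² = (55/4 + (1 - 12*I*√15)/(18*((I*√15))))² = (55/4 + (-I*√15/15)*(1 - 12*I*√15)/18)² = (55/4 - I*√15*(1 - 12*I*√15)/270)²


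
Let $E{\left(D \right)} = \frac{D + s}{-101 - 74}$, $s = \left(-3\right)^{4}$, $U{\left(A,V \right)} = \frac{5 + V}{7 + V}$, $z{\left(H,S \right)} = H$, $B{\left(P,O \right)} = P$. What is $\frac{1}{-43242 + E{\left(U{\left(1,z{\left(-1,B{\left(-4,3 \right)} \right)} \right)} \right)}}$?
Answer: $- \frac{15}{648637} \approx -2.3125 \cdot 10^{-5}$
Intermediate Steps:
$U{\left(A,V \right)} = \frac{5 + V}{7 + V}$
$s = 81$
$E{\left(D \right)} = - \frac{81}{175} - \frac{D}{175}$ ($E{\left(D \right)} = \frac{D + 81}{-101 - 74} = \frac{81 + D}{-175} = \left(81 + D\right) \left(- \frac{1}{175}\right) = - \frac{81}{175} - \frac{D}{175}$)
$\frac{1}{-43242 + E{\left(U{\left(1,z{\left(-1,B{\left(-4,3 \right)} \right)} \right)} \right)}} = \frac{1}{-43242 - \left(\frac{81}{175} + \frac{\frac{1}{7 - 1} \left(5 - 1\right)}{175}\right)} = \frac{1}{-43242 - \left(\frac{81}{175} + \frac{\frac{1}{6} \cdot 4}{175}\right)} = \frac{1}{-43242 - \frac{7}{15}} = \frac{1}{- \frac{648637}{15}} = - \frac{15}{648637}$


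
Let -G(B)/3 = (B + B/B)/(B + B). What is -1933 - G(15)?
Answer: -9657/5 ≈ -1931.4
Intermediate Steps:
G(B) = -3*(1 + B)/(2*B) (G(B) = -3*(B + B/B)/(B + B) = -3*(B + 1)/(2*B) = -3*(1 + B)*1/(2*B) = -3*(1 + B)/(2*B))
-1933 - G(15) = -1933 - 3*(-1 - 1*15)/(2*15) = -1933 - 3*(-1 - 15)/(2*15) = -1933 - 3*(-16)/(2*15) = -1933 - 1*(-8/5) = -1933 + 8/5 = -9657/5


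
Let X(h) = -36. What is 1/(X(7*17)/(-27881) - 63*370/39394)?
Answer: -549172057/324243963 ≈ -1.6937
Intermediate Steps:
1/(X(7*17)/(-27881) - 63*370/39394) = 1/(-36/(-27881) - 63*370/39394) = 1/(-36*(-1/27881) - 23310*1/39394) = 1/(36/27881 - 11655/19697) = 1/(-324243963/549172057) = -549172057/324243963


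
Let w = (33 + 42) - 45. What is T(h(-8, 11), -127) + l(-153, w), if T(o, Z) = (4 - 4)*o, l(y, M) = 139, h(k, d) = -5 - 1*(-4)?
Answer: 139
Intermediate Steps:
h(k, d) = -1 (h(k, d) = -5 + 4 = -1)
w = 30 (w = 75 - 45 = 30)
T(o, Z) = 0 (T(o, Z) = 0*o = 0)
T(h(-8, 11), -127) + l(-153, w) = 0 + 139 = 139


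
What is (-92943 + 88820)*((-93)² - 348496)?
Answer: 1401189181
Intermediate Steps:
(-92943 + 88820)*((-93)² - 348496) = -4123*(8649 - 348496) = -4123*(-339847) = 1401189181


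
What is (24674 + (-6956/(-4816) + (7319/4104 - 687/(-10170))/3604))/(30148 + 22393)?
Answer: 3651095120667163/7774213992037920 ≈ 0.46964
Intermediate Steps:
(24674 + (-6956/(-4816) + (7319/4104 - 687/(-10170))/3604))/(30148 + 22393) = (24674 + (-6956*(-1/4816) + (7319*(1/4104) - 687*(-1/10170))*(1/3604)))/52541 = (24674 + (1739/1204 + (7319/4104 + 229/3390)*(1/3604)))*(1/52541) = (24674 + (1739/1204 + (4291871/2318760)*(1/3604)))*(1/52541) = (24674 + (1739/1204 + 252463/491577120))*(1/52541) = (24674 + 213789144283/147964713120)*(1/52541) = (3651095120667163/147964713120)*(1/52541) = 3651095120667163/7774213992037920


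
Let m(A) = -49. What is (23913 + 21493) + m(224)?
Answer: 45357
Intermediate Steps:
(23913 + 21493) + m(224) = (23913 + 21493) - 49 = 45406 - 49 = 45357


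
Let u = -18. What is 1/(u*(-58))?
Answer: 1/1044 ≈ 0.00095785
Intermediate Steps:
1/(u*(-58)) = 1/(-18*(-58)) = 1/1044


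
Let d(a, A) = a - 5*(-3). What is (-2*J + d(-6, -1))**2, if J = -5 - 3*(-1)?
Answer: 169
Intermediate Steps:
J = -2 (J = -5 + 3 = -2)
d(a, A) = 15 + a (d(a, A) = a + 15 = 15 + a)
(-2*J + d(-6, -1))**2 = (-2*(-2) + (15 - 6))**2 = (4 + 9)**2 = 13**2 = 169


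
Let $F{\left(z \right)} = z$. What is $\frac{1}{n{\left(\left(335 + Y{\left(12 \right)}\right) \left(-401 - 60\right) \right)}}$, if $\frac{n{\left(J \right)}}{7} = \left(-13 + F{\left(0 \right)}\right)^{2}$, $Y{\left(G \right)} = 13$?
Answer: $\frac{1}{1183} \approx 0.00084531$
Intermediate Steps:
$n{\left(J \right)} = 1183$ ($n{\left(J \right)} = 7 \left(-13 + 0\right)^{2} = 7 \left(-13\right)^{2} = 7 \cdot 169 = 1183$)
$\frac{1}{n{\left(\left(335 + Y{\left(12 \right)}\right) \left(-401 - 60\right) \right)}} = \frac{1}{1183}$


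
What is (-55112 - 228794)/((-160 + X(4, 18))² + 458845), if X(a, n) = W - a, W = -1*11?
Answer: -141953/244735 ≈ -0.58003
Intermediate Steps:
W = -11
X(a, n) = -11 - a
(-55112 - 228794)/((-160 + X(4, 18))² + 458845) = (-55112 - 228794)/((-160 + (-11 - 1*4))² + 458845) = -283906/((-160 + (-11 - 4))² + 458845) = -283906/((-160 - 15)² + 458845) = -283906/((-175)² + 458845) = -283906/(30625 + 458845) = -283906/489470 = -283906*1/489470 = -141953/244735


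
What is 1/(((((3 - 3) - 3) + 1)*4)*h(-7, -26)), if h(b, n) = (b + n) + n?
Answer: 1/472 ≈ 0.0021186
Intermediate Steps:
h(b, n) = b + 2*n
1/(((((3 - 3) - 3) + 1)*4)*h(-7, -26)) = 1/(((((3 - 3) - 3) + 1)*4)*(-7 + 2*(-26))) = 1/((((0 - 3) + 1)*4)*(-7 - 52)) = 1/(((-3 + 1)*4)*(-59)) = 1/(-2*4*(-59)) = 1/(-8*(-59)) = 1/472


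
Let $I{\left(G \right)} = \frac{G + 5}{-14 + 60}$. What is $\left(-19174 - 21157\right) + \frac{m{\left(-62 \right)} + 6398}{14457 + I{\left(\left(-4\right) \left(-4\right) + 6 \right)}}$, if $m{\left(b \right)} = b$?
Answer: $- \frac{812781811}{20153} \approx -40331.0$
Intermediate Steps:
$I{\left(G \right)} = \frac{5}{46} + \frac{G}{46}$ ($I{\left(G \right)} = \frac{5 + G}{46} = \frac{5}{46} + \frac{G}{46}$)
$\left(-19174 - 21157\right) + \frac{m{\left(-62 \right)} + 6398}{14457 + I{\left(\left(-4\right) \left(-4\right) + 6 \right)}} = \left(-19174 - 21157\right) + \frac{-62 + 6398}{14457 + \left(\frac{5}{46} + \frac{\left(-4\right) \left(-4\right) + 6}{46}\right)} = -40331 + \frac{6336}{14457 + \left(\frac{5}{46} + \frac{16 + 6}{46}\right)} = -40331 + \frac{6336}{14457 + \left(\frac{5}{46} + \frac{1}{46} \cdot 22\right)} = -40331 + \frac{6336}{14457 + \left(\frac{5}{46} + \frac{11}{23}\right)} = -40331 + \frac{6336}{14457 + \frac{27}{46}} = -40331 + \frac{6336}{\frac{665049}{46}} = -40331 + 6336 \cdot \frac{46}{665049} = -40331 + \frac{8832}{20153} = - \frac{812781811}{20153}$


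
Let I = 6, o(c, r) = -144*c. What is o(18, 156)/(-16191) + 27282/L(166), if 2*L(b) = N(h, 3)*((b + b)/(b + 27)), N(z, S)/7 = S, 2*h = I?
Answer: 225559651/149317 ≈ 1510.6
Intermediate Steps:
h = 3 (h = (1/2)*6 = 3)
N(z, S) = 7*S
L(b) = 21*b/(27 + b) (L(b) = ((7*3)*((b + b)/(b + 27)))/2 = (21*((2*b)/(27 + b)))/2 = (21*(2*b/(27 + b)))/2 = (42*b/(27 + b))/2 = 21*b/(27 + b))
o(18, 156)/(-16191) + 27282/L(166) = -144*18/(-16191) + 27282/((21*166/(27 + 166))) = -2592*(-1/16191) + 27282/((21*166/193)) = 288/1799 + 27282/((21*166*(1/193))) = 288/1799 + 27282/(3486/193) = 288/1799 + 27282*(193/3486) = 288/1799 + 877571/581 = 225559651/149317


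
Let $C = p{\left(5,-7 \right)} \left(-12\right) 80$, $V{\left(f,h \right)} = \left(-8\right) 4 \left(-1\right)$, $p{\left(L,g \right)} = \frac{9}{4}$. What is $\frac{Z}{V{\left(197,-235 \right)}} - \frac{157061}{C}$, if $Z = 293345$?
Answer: $\frac{39915697}{4320} \approx 9239.8$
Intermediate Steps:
$p{\left(L,g \right)} = \frac{9}{4}$ ($p{\left(L,g \right)} = 9 \cdot \frac{1}{4} = \frac{9}{4}$)
$V{\left(f,h \right)} = 32$ ($V{\left(f,h \right)} = \left(-32\right) \left(-1\right) = 32$)
$C = -2160$ ($C = \frac{9}{4} \left(-12\right) 80 = \left(-27\right) 80 = -2160$)
$\frac{Z}{V{\left(197,-235 \right)}} - \frac{157061}{C} = \frac{293345}{32} - \frac{157061}{-2160} = 293345 \cdot \frac{1}{32} - - \frac{157061}{2160} = \frac{293345}{32} + \frac{157061}{2160} = \frac{39915697}{4320}$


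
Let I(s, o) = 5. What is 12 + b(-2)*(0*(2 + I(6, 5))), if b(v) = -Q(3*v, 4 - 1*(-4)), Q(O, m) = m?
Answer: 12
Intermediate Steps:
b(v) = -8 (b(v) = -(4 - 1*(-4)) = -(4 + 4) = -1*8 = -8)
12 + b(-2)*(0*(2 + I(6, 5))) = 12 - 0*(2 + 5) = 12 - 0*7 = 12 - 8*0 = 12 + 0 = 12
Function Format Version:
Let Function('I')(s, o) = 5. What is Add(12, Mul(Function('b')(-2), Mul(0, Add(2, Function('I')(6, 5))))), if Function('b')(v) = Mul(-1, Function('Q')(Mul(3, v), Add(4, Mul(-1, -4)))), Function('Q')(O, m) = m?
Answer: 12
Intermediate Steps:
Function('b')(v) = -8 (Function('b')(v) = Mul(-1, Add(4, Mul(-1, -4))) = Mul(-1, Add(4, 4)) = Mul(-1, 8) = -8)
Add(12, Mul(Function('b')(-2), Mul(0, Add(2, Function('I')(6, 5))))) = Add(12, Mul(-8, Mul(0, Add(2, 5)))) = Add(12, Mul(-8, Mul(0, 7))) = Add(12, Mul(-8, 0)) = Add(12, 0) = 12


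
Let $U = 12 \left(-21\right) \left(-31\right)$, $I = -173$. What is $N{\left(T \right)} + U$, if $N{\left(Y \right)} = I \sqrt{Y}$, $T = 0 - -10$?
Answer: $7812 - 173 \sqrt{10} \approx 7264.9$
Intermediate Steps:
$T = 10$ ($T = 0 + 10 = 10$)
$N{\left(Y \right)} = - 173 \sqrt{Y}$
$U = 7812$ ($U = \left(-252\right) \left(-31\right) = 7812$)
$N{\left(T \right)} + U = - 173 \sqrt{10} + 7812 = 7812 - 173 \sqrt{10}$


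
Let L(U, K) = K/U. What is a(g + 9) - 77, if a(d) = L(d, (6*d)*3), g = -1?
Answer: -59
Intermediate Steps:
a(d) = 18 (a(d) = ((6*d)*3)/d = (18*d)/d = 18)
a(g + 9) - 77 = 18 - 77 = -59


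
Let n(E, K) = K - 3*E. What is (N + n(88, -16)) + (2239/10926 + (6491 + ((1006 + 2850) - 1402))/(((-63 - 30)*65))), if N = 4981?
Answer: 20693726557/4403178 ≈ 4699.7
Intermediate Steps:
(N + n(88, -16)) + (2239/10926 + (6491 + ((1006 + 2850) - 1402))/(((-63 - 30)*65))) = (4981 + (-16 - 3*88)) + (2239/10926 + (6491 + ((1006 + 2850) - 1402))/(((-63 - 30)*65))) = (4981 + (-16 - 264)) + (2239*(1/10926) + (6491 + (3856 - 1402))/((-93*65))) = (4981 - 280) + (2239/10926 + (6491 + 2454)/(-6045)) = 4701 + (2239/10926 + 8945*(-1/6045)) = 4701 + (2239/10926 - 1789/1209) = 4701 - 5613221/4403178 = 20693726557/4403178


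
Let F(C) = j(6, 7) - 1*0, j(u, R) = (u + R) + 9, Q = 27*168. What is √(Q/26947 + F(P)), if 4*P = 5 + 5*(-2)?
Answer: √16097329390/26947 ≈ 4.7083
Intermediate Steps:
Q = 4536
P = -5/4 (P = (5 + 5*(-2))/4 = (5 - 10)/4 = (¼)*(-5) = -5/4 ≈ -1.2500)
j(u, R) = 9 + R + u (j(u, R) = (R + u) + 9 = 9 + R + u)
F(C) = 22 (F(C) = (9 + 7 + 6) - 1*0 = 22 + 0 = 22)
√(Q/26947 + F(P)) = √(4536/26947 + 22) = √(597370/26947) = √16097329390/26947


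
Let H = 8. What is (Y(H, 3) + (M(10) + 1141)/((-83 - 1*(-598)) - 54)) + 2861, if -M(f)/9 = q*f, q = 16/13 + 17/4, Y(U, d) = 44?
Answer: 34836171/11986 ≈ 2906.4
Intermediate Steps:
q = 285/52 (q = 16*(1/13) + 17*(¼) = 16/13 + 17/4 = 285/52 ≈ 5.4808)
M(f) = -2565*f/52
(Y(H, 3) + (M(10) + 1141)/((-83 - 1*(-598)) - 54)) + 2861 = (44 + (-2565/52*10 + 1141)/((-83 - 1*(-598)) - 54)) + 2861 = (44 + (-12825/26 + 1141)/((-83 + 598) - 54)) + 2861 = (44 + 16841/(26*(515 - 54))) + 2861 = (44 + (16841/26)/461) + 2861 = (44 + (16841/26)*(1/461)) + 2861 = (44 + 16841/11986) + 2861 = 544225/11986 + 2861 = 34836171/11986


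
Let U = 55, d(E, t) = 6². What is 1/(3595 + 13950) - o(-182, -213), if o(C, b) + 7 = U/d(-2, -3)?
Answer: 3456401/631620 ≈ 5.4723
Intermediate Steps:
d(E, t) = 36
o(C, b) = -197/36 (o(C, b) = -7 + 55/36 = -197/36)
1/(3595 + 13950) - o(-182, -213) = 1/(3595 + 13950) - 1*(-197/36) = 1/17545 + 197/36 = 3456401/631620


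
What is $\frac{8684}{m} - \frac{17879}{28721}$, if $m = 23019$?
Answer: $- \frac{162143537}{661128699} \approx -0.24525$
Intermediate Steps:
$\frac{8684}{m} - \frac{17879}{28721} = \frac{8684}{23019} - \frac{17879}{28721} = - \frac{162143537}{661128699}$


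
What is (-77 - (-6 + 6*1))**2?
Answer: 5929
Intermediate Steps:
(-77 - (-6 + 6*1))**2 = (-77 - (-6 + 6))**2 = (-77 - 1*0)**2 = (-77 + 0)**2 = (-77)**2 = 5929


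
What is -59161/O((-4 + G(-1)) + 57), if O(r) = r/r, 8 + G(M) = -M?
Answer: -59161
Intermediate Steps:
G(M) = -8 - M
O(r) = 1
-59161/O((-4 + G(-1)) + 57) = -59161/1 = -59161*1 = -59161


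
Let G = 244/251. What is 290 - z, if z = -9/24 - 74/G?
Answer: 178851/488 ≈ 366.50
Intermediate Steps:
G = 244/251 (G = 244*(1/251) = 244/251 ≈ 0.97211)
z = -37331/488 (z = -9/24 - 74/244/251 = -9*1/24 - 74*251/244 = -3/8 - 9287/122 = -37331/488 ≈ -76.498)
290 - z = 290 - 1*(-37331/488) = 290 + 37331/488 = 178851/488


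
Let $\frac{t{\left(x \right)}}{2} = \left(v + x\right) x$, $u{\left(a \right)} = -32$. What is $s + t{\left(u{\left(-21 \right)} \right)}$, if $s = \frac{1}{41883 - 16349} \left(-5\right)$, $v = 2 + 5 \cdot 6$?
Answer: $- \frac{5}{25534} \approx -0.00019582$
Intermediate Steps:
$v = 32$ ($v = 2 + 30 = 32$)
$t{\left(x \right)} = 2 x \left(32 + x\right)$ ($t{\left(x \right)} = 2 \left(32 + x\right) x = 2 x \left(32 + x\right)$)
$s = - \frac{5}{25534}$ ($s = \frac{1}{25534} \left(-5\right) = - \frac{5}{25534} \approx -0.00019582$)
$s + t{\left(u{\left(-21 \right)} \right)} = - \frac{5}{25534} + 2 \left(-32\right) \left(32 - 32\right) = - \frac{5}{25534} + 2 \left(-32\right) 0 = - \frac{5}{25534} + 0 = - \frac{5}{25534}$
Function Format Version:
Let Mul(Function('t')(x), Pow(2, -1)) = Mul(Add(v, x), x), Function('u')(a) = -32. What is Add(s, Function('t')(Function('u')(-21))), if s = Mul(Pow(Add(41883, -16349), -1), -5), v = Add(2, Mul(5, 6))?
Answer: Rational(-5, 25534) ≈ -0.00019582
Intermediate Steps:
v = 32 (v = Add(2, 30) = 32)
Function('t')(x) = Mul(2, x, Add(32, x)) (Function('t')(x) = Mul(2, Mul(Add(32, x), x)) = Mul(2, Mul(x, Add(32, x))) = Mul(2, x, Add(32, x)))
s = Rational(-5, 25534) (s = Mul(Pow(25534, -1), -5) = Mul(Rational(1, 25534), -5) = Rational(-5, 25534) ≈ -0.00019582)
Add(s, Function('t')(Function('u')(-21))) = Add(Rational(-5, 25534), Mul(2, -32, Add(32, -32))) = Add(Rational(-5, 25534), Mul(2, -32, 0)) = Add(Rational(-5, 25534), 0) = Rational(-5, 25534)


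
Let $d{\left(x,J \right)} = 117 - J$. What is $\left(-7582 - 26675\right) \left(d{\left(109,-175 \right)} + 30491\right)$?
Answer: $-1054533231$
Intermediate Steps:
$\left(-7582 - 26675\right) \left(d{\left(109,-175 \right)} + 30491\right) = \left(-7582 - 26675\right) \left(\left(117 - -175\right) + 30491\right) = - 34257 \left(\left(117 + 175\right) + 30491\right) = - 34257 \left(292 + 30491\right) = \left(-34257\right) 30783 = -1054533231$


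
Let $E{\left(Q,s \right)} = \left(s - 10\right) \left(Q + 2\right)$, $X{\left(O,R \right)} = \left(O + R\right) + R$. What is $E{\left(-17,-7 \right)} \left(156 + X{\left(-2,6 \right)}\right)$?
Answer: $42330$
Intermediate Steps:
$X{\left(O,R \right)} = O + 2 R$
$E{\left(Q,s \right)} = \left(-10 + s\right) \left(2 + Q\right)$
$E{\left(-17,-7 \right)} \left(156 + X{\left(-2,6 \right)}\right) = \left(-20 - -170 + 2 \left(-7\right) - -119\right) \left(156 + \left(-2 + 2 \cdot 6\right)\right) = \left(-20 + 170 - 14 + 119\right) \left(156 + \left(-2 + 12\right)\right) = 255 \left(156 + 10\right) = 255 \cdot 166 = 42330$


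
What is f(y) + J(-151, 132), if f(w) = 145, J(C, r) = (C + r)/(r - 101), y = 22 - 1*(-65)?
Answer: 4476/31 ≈ 144.39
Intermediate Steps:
y = 87 (y = 22 + 65 = 87)
J(C, r) = (C + r)/(-101 + r)
f(y) + J(-151, 132) = 145 + (-151 + 132)/(-101 + 132) = 145 - 19/31 = 4476/31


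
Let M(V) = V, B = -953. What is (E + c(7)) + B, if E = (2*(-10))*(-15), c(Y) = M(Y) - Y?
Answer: -653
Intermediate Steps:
c(Y) = 0 (c(Y) = Y - Y = 0)
E = 300 (E = -20*(-15) = 300)
(E + c(7)) + B = (300 + 0) - 953 = 300 - 953 = -653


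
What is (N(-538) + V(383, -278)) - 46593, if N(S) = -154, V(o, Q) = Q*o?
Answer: -153221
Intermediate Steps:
(N(-538) + V(383, -278)) - 46593 = (-154 - 278*383) - 46593 = (-154 - 106474) - 46593 = -106628 - 46593 = -153221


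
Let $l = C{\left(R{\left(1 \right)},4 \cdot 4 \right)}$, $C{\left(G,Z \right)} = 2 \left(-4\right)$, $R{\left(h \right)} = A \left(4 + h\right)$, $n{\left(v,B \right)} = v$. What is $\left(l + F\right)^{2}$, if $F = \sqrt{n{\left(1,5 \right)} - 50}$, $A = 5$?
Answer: $15 - 112 i \approx 15.0 - 112.0 i$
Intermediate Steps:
$R{\left(h \right)} = 20 + 5 h$ ($R{\left(h \right)} = 5 \left(4 + h\right) = 20 + 5 h$)
$C{\left(G,Z \right)} = -8$
$l = -8$
$F = 7 i$ ($F = \sqrt{1 - 50} = \sqrt{-49} = 7 i \approx 7.0 i$)
$\left(l + F\right)^{2} = \left(-8 + 7 i\right)^{2}$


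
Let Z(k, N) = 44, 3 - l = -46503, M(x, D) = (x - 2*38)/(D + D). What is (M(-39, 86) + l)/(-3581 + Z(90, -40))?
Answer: -7998917/608364 ≈ -13.148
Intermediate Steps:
M(x, D) = (-76 + x)/(2*D) (M(x, D) = (x - 76)/((2*D)) = (-76 + x)*(1/(2*D)) = (-76 + x)/(2*D))
l = 46506 (l = 3 - 1*(-46503) = 3 + 46503 = 46506)
(M(-39, 86) + l)/(-3581 + Z(90, -40)) = ((½)*(-76 - 39)/86 + 46506)/(-3581 + 44) = ((½)*(1/86)*(-115) + 46506)/(-3537) = (-115/172 + 46506)*(-1/3537) = (7998917/172)*(-1/3537) = -7998917/608364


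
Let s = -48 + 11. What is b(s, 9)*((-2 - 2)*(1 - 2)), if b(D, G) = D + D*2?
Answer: -444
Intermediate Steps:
s = -37
b(D, G) = 3*D (b(D, G) = D + 2*D = 3*D)
b(s, 9)*((-2 - 2)*(1 - 2)) = (3*(-37))*((-2 - 2)*(1 - 2)) = -(-444)*(-1) = -111*4 = -444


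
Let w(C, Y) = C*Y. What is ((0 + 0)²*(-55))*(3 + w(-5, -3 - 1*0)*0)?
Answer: 0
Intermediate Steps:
((0 + 0)²*(-55))*(3 + w(-5, -3 - 1*0)*0) = ((0 + 0)²*(-55))*(3 - 5*(-3 - 1*0)*0) = (0²*(-55))*(3 - 5*(-3 + 0)*0) = (0*(-55))*(3 - 5*(-3)*0) = 0*(3 + 15*0) = 0*(3 + 0) = 0*3 = 0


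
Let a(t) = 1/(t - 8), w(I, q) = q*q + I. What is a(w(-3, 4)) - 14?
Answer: -69/5 ≈ -13.800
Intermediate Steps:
w(I, q) = I + q² (w(I, q) = q² + I = I + q²)
a(t) = 1/(-8 + t)
a(w(-3, 4)) - 14 = 1/(-8 + (-3 + 4²)) - 14 = 1/(-8 + (-3 + 16)) - 14 = 1/(-8 + 13) - 14 = 1/5 - 14 = ⅕ - 14 = -69/5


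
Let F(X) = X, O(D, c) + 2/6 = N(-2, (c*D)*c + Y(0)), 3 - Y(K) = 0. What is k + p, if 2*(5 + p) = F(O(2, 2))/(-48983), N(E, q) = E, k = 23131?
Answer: 6796685155/293898 ≈ 23126.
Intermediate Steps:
Y(K) = 3 (Y(K) = 3 - 1*0 = 3 + 0 = 3)
O(D, c) = -7/3 (O(D, c) = -⅓ - 2 = -7/3)
p = -1469483/293898 (p = -5 + (-7/3/(-48983))/2 = -5 + (-7/3*(-1/48983))/2 = -5 + (½)*(7/146949) = -5 + 7/293898 = -1469483/293898 ≈ -5.0000)
k + p = 23131 - 1469483/293898 = 6796685155/293898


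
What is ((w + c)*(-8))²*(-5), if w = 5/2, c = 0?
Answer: -2000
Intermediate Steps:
w = 5/2 (w = 5*(½) = 5/2 ≈ 2.5000)
((w + c)*(-8))²*(-5) = ((5/2 + 0)*(-8))²*(-5) = ((5/2)*(-8))²*(-5) = (-20)²*(-5) = 400*(-5) = -2000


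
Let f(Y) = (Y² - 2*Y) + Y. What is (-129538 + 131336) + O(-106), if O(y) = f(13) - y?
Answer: 2060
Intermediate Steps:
f(Y) = Y² - Y
O(y) = 156 - y (O(y) = 13*(-1 + 13) - y = 13*12 - y = 156 - y)
(-129538 + 131336) + O(-106) = (-129538 + 131336) + (156 - 1*(-106)) = 1798 + (156 + 106) = 1798 + 262 = 2060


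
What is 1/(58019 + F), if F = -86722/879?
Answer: 879/50911979 ≈ 1.7265e-5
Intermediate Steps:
F = -86722/879 (F = -86722*1/879 = -86722/879 ≈ -98.660)
1/(58019 + F) = 1/(58019 - 86722/879) = 1/(50911979/879) = 879/50911979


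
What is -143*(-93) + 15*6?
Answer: 13389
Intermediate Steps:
-143*(-93) + 15*6 = 13299 + 90 = 13389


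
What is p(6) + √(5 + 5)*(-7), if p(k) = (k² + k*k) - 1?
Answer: 71 - 7*√10 ≈ 48.864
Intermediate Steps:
p(k) = -1 + 2*k² (p(k) = (k² + k²) - 1 = 2*k² - 1 = -1 + 2*k²)
p(6) + √(5 + 5)*(-7) = (-1 + 2*6²) + √(5 + 5)*(-7) = (-1 + 2*36) + √10*(-7) = (-1 + 72) - 7*√10 = 71 - 7*√10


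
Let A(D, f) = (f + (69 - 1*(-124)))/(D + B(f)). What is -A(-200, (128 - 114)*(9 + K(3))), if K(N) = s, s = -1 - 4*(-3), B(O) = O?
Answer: -473/80 ≈ -5.9125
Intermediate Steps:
s = 11 (s = -1 + 12 = 11)
K(N) = 11
A(D, f) = (193 + f)/(D + f) (A(D, f) = (f + (69 - 1*(-124)))/(D + f) = (f + (69 + 124))/(D + f) = (f + 193)/(D + f) = (193 + f)/(D + f))
-A(-200, (128 - 114)*(9 + K(3))) = -(193 + (128 - 114)*(9 + 11))/(-200 + (128 - 114)*(9 + 11)) = -(193 + 14*20)/(-200 + 14*20) = -(193 + 280)/(-200 + 280) = -473/80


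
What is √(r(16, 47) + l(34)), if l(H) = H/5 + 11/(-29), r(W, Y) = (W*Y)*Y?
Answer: √743242595/145 ≈ 188.02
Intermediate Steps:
r(W, Y) = W*Y²
l(H) = -11/29 + H/5 (l(H) = H*(⅕) + 11*(-1/29) = H/5 - 11/29 = -11/29 + H/5)
√(r(16, 47) + l(34)) = √(16*47² + (-11/29 + (⅕)*34)) = √(16*2209 + (-11/29 + 34/5)) = √(35344 + 931/145) = √(5125811/145) = √743242595/145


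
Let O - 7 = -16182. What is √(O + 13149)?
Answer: I*√3026 ≈ 55.009*I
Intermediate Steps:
O = -16175 (O = 7 - 16182 = -16175)
√(O + 13149) = √(-16175 + 13149) = √(-3026) = I*√3026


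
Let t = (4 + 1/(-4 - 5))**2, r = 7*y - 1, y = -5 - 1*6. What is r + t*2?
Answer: -3868/81 ≈ -47.753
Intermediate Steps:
y = -11 (y = -5 - 6 = -11)
r = -78 (r = 7*(-11) - 1 = -77 - 1 = -78)
t = 1225/81 (t = (4 + 1/(-9))**2 = (4 - 1/9)**2 = (35/9)**2 = 1225/81 ≈ 15.123)
r + t*2 = -78 + (1225/81)*2 = -78 + 2450/81 = -3868/81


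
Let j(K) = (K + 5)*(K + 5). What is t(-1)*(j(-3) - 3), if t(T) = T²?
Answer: 1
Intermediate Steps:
j(K) = (5 + K)² (j(K) = (5 + K)*(5 + K) = (5 + K)²)
t(-1)*(j(-3) - 3) = (-1)²*((5 - 3)² - 3) = 1*(2² - 3) = 1*(4 - 3) = 1*1 = 1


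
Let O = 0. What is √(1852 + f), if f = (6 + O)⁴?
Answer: 2*√787 ≈ 56.107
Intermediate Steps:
f = 1296 (f = (6 + 0)⁴ = 6⁴ = 1296)
√(1852 + f) = √(1852 + 1296) = √3148 = 2*√787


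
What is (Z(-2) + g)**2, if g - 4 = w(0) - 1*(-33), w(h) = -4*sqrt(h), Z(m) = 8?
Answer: 2025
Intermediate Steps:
g = 37 (g = 4 + (-4*sqrt(0) - 1*(-33)) = 4 + (-4*0 + 33) = 4 + (0 + 33) = 4 + 33 = 37)
(Z(-2) + g)**2 = (8 + 37)**2 = 45**2 = 2025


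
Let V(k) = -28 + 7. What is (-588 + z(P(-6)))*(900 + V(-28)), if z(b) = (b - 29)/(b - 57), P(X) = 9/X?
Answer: -20139355/39 ≈ -5.1639e+5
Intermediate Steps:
V(k) = -21
z(b) = (-29 + b)/(-57 + b)
(-588 + z(P(-6)))*(900 + V(-28)) = (-588 + (-29 + 9/(-6))/(-57 + 9/(-6)))*(900 - 21) = (-588 + (-29 + 9*(-⅙))/(-57 + 9*(-⅙)))*879 = (-588 + (-29 - 3/2)/(-57 - 3/2))*879 = (-588 - 61/2/(-117/2))*879 = (-588 - 2/117*(-61/2))*879 = (-588 + 61/117)*879 = -68735/117*879 = -20139355/39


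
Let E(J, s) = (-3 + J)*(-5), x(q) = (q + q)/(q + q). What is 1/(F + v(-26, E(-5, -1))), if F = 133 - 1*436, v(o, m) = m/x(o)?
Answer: -1/263 ≈ -0.0038023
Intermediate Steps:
x(q) = 1 (x(q) = (2*q)/((2*q)) = (2*q)*(1/(2*q)) = 1)
E(J, s) = 15 - 5*J
v(o, m) = m (v(o, m) = m/1 = m*1 = m)
F = -303 (F = 133 - 436 = -303)
1/(F + v(-26, E(-5, -1))) = 1/(-303 + (15 - 5*(-5))) = 1/(-303 + (15 + 25)) = 1/(-303 + 40) = 1/(-263) = -1/263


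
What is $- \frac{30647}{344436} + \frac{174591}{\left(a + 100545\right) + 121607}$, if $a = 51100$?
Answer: $\frac{1078355659}{1960788039} \approx 0.54996$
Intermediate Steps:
$- \frac{30647}{344436} + \frac{174591}{\left(a + 100545\right) + 121607} = - \frac{30647}{344436} + \frac{174591}{\left(51100 + 100545\right) + 121607} = \left(-30647\right) \frac{1}{344436} + \frac{174591}{151645 + 121607} = - \frac{30647}{344436} + \frac{174591}{273252} = - \frac{30647}{344436} + 174591 \cdot \frac{1}{273252} = - \frac{30647}{344436} + \frac{58197}{91084} = \frac{1078355659}{1960788039}$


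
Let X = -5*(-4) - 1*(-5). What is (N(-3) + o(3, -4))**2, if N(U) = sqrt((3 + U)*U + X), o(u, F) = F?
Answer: 1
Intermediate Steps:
X = 25 (X = 20 + 5 = 25)
N(U) = sqrt(25 + U*(3 + U)) (N(U) = sqrt((3 + U)*U + 25) = sqrt(U*(3 + U) + 25) = sqrt(25 + U*(3 + U)))
(N(-3) + o(3, -4))**2 = (sqrt(25 + (-3)**2 + 3*(-3)) - 4)**2 = (sqrt(25 + 9 - 9) - 4)**2 = (sqrt(25) - 4)**2 = (5 - 4)**2 = 1**2 = 1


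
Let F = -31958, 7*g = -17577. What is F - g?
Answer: -29447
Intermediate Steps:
g = -2511 (g = (⅐)*(-17577) = -2511)
F - g = -31958 - 1*(-2511) = -31958 + 2511 = -29447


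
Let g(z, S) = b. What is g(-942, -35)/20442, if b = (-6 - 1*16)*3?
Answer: -11/3407 ≈ -0.0032286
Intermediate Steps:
b = -66 (b = (-6 - 16)*3 = -22*3 = -66)
g(z, S) = -66
g(-942, -35)/20442 = -66/20442 = -66*1/20442 = -11/3407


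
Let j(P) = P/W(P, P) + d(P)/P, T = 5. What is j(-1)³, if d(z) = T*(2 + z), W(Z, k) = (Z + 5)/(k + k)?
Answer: -729/8 ≈ -91.125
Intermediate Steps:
W(Z, k) = (5 + Z)/(2*k) (W(Z, k) = (5 + Z)/((2*k)) = (5 + Z)*(1/(2*k)) = (5 + Z)/(2*k))
d(z) = 10 + 5*z (d(z) = 5*(2 + z) = 10 + 5*z)
j(P) = (10 + 5*P)/P + 2*P²/(5 + P) (j(P) = P/(((5 + P)/(2*P))) + (10 + 5*P)/P = P*(2*P/(5 + P)) + (10 + 5*P)/P = 2*P²/(5 + P) + (10 + 5*P)/P = (10 + 5*P)/P + 2*P²/(5 + P))
j(-1)³ = ((2*(-1)³ + 5*(2 - 1)*(5 - 1))/((-1)*(5 - 1)))³ = (-1*(2*(-1) + 5*1*4)/4)³ = (-1*¼*(-2 + 20))³ = (-1*¼*18)³ = (-9/2)³ = -729/8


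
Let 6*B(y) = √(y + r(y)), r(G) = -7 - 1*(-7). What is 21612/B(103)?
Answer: 129672*√103/103 ≈ 12777.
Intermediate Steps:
r(G) = 0 (r(G) = -7 + 7 = 0)
B(y) = √y/6 (B(y) = √(y + 0)/6 = √y/6)
21612/B(103) = 21612/((√103/6)) = 21612*(6*√103/103) = 129672*√103/103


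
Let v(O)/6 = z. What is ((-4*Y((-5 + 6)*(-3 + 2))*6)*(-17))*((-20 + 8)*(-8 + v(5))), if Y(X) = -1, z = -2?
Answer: -97920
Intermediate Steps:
v(O) = -12 (v(O) = 6*(-2) = -12)
((-4*Y((-5 + 6)*(-3 + 2))*6)*(-17))*((-20 + 8)*(-8 + v(5))) = ((-4*(-1)*6)*(-17))*((-20 + 8)*(-8 - 12)) = ((4*6)*(-17))*(-12*(-20)) = (24*(-17))*240 = -408*240 = -97920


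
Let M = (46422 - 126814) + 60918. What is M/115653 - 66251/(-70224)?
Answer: 36810437/47494832 ≈ 0.77504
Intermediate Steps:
M = -19474 (M = -80392 + 60918 = -19474)
M/115653 - 66251/(-70224) = -19474/115653 - 66251/(-70224) = -19474*1/115653 - 66251*(-1/70224) = -19474/115653 + 66251/70224 = 36810437/47494832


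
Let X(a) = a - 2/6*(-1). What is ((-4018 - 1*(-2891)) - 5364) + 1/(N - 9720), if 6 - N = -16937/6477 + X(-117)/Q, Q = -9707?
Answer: -77710924966906/11972103487 ≈ -6491.0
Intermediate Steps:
X(a) = ⅓ + a (X(a) = a - 2*⅙*(-1) = a - ⅓*(-1) = a + ⅓ = ⅓ + a)
N = 10605593/1232789 (N = 6 - (-16937/6477 + (⅓ - 117)/(-9707)) = 6 - (-16937*1/6477 - 350/3*(-1/9707)) = 6 - (-16937/6477 + 350/29121) = 6 - 1*(-3208859/1232789) = 6 + 3208859/1232789 = 10605593/1232789 ≈ 8.6029)
((-4018 - 1*(-2891)) - 5364) + 1/(N - 9720) = ((-4018 - 1*(-2891)) - 5364) + 1/(10605593/1232789 - 9720) = ((-4018 + 2891) - 5364) + 1/(-11972103487/1232789) = (-1127 - 5364) - 1232789/11972103487 = -6491 - 1232789/11972103487 = -77710924966906/11972103487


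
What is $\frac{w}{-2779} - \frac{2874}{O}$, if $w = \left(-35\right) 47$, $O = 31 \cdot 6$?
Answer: $- \frac{182878}{12307} \approx -14.86$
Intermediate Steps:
$O = 186$
$w = -1645$
$\frac{w}{-2779} - \frac{2874}{O} = - \frac{1645}{-2779} - \frac{2874}{186} = \left(-1645\right) \left(- \frac{1}{2779}\right) - \frac{479}{31} = \frac{235}{397} - \frac{479}{31} = - \frac{182878}{12307}$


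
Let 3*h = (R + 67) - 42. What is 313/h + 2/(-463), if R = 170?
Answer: 144789/30095 ≈ 4.8111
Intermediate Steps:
h = 65 (h = ((170 + 67) - 42)/3 = (237 - 42)/3 = (⅓)*195 = 65)
313/h + 2/(-463) = 313/65 + 2/(-463) = 313*(1/65) + 2*(-1/463) = 313/65 - 2/463 = 144789/30095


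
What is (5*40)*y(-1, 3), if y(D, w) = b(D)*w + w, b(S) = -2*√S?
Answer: 600 - 1200*I ≈ 600.0 - 1200.0*I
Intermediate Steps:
y(D, w) = w - 2*w*√D (y(D, w) = (-2*√D)*w + w = -2*w*√D + w = w - 2*w*√D)
(5*40)*y(-1, 3) = (5*40)*(3*(1 - 2*I)) = 200*(3*(1 - 2*I)) = 200*(3 - 6*I) = 600 - 1200*I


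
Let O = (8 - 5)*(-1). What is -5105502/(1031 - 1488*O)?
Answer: -5105502/5495 ≈ -929.12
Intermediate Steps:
O = -3 (O = 3*(-1) = -3)
-5105502/(1031 - 1488*O) = -5105502/(1031 - 1488*(-3)) = -5105502/(1031 + 4464) = -5105502/5495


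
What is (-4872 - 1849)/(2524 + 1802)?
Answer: -6721/4326 ≈ -1.5536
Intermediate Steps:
(-4872 - 1849)/(2524 + 1802) = -6721/4326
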